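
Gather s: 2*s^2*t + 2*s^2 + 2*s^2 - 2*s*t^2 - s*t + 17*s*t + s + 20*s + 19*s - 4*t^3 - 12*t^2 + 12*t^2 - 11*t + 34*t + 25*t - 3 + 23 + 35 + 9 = s^2*(2*t + 4) + s*(-2*t^2 + 16*t + 40) - 4*t^3 + 48*t + 64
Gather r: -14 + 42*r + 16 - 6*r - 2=36*r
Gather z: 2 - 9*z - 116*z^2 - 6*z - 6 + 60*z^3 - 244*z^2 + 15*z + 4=60*z^3 - 360*z^2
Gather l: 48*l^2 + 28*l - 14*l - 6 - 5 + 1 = 48*l^2 + 14*l - 10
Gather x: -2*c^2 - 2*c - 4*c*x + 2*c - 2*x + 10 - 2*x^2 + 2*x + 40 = -2*c^2 - 4*c*x - 2*x^2 + 50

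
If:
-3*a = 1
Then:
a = -1/3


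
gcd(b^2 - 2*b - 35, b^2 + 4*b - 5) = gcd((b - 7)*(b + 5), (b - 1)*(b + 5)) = b + 5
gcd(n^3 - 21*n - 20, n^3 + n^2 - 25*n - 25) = n^2 - 4*n - 5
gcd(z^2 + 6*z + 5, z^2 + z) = z + 1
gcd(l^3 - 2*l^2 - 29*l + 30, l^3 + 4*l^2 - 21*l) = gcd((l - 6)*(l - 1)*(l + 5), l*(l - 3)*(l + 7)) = 1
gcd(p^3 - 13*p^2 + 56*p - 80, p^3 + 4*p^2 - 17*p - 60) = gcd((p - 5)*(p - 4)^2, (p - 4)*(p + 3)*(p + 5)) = p - 4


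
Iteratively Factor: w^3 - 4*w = (w)*(w^2 - 4) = w*(w - 2)*(w + 2)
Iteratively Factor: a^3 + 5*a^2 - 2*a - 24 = (a - 2)*(a^2 + 7*a + 12) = (a - 2)*(a + 3)*(a + 4)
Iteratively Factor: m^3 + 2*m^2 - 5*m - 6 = (m + 3)*(m^2 - m - 2) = (m - 2)*(m + 3)*(m + 1)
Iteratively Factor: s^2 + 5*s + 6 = (s + 3)*(s + 2)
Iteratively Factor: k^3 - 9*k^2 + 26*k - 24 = (k - 4)*(k^2 - 5*k + 6) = (k - 4)*(k - 2)*(k - 3)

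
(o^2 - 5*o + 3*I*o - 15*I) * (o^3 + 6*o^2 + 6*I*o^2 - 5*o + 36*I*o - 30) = o^5 + o^4 + 9*I*o^4 - 53*o^3 + 9*I*o^3 - 23*o^2 - 285*I*o^2 + 690*o - 15*I*o + 450*I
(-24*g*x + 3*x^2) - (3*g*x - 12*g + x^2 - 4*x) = -27*g*x + 12*g + 2*x^2 + 4*x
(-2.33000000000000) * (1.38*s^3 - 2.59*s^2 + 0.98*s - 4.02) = -3.2154*s^3 + 6.0347*s^2 - 2.2834*s + 9.3666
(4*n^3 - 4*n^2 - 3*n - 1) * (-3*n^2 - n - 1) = -12*n^5 + 8*n^4 + 9*n^3 + 10*n^2 + 4*n + 1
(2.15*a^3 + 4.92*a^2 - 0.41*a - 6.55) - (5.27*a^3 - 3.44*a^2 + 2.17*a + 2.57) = -3.12*a^3 + 8.36*a^2 - 2.58*a - 9.12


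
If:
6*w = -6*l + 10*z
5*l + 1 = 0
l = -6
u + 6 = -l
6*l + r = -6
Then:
No Solution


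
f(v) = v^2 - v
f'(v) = 2*v - 1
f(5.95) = 29.45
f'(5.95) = 10.90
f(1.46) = 0.67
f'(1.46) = 1.92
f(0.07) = -0.07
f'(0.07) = -0.86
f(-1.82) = 5.13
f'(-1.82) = -4.64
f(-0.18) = 0.21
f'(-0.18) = -1.36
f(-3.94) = 19.46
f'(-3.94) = -8.88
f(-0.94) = 1.82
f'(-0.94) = -2.88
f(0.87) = -0.11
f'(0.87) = 0.74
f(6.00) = 30.00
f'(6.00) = 11.00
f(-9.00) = 90.00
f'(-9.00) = -19.00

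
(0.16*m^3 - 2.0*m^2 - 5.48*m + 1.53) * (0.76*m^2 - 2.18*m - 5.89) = 0.1216*m^5 - 1.8688*m^4 - 0.7472*m^3 + 24.8892*m^2 + 28.9418*m - 9.0117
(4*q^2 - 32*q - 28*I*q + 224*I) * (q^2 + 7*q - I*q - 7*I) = 4*q^4 - 4*q^3 - 32*I*q^3 - 252*q^2 + 32*I*q^2 + 28*q + 1792*I*q + 1568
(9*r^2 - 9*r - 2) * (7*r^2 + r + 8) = 63*r^4 - 54*r^3 + 49*r^2 - 74*r - 16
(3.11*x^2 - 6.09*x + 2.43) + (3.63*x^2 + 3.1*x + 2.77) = 6.74*x^2 - 2.99*x + 5.2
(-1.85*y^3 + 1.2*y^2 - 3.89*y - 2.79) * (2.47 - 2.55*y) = 4.7175*y^4 - 7.6295*y^3 + 12.8835*y^2 - 2.4938*y - 6.8913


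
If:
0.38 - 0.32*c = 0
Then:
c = 1.19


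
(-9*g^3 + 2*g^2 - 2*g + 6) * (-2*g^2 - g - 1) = 18*g^5 + 5*g^4 + 11*g^3 - 12*g^2 - 4*g - 6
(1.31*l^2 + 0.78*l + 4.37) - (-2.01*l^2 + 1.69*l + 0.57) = 3.32*l^2 - 0.91*l + 3.8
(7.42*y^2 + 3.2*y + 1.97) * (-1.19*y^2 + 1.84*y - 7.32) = -8.8298*y^4 + 9.8448*y^3 - 50.7707*y^2 - 19.7992*y - 14.4204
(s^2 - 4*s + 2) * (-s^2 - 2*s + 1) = -s^4 + 2*s^3 + 7*s^2 - 8*s + 2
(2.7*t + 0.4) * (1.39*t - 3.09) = 3.753*t^2 - 7.787*t - 1.236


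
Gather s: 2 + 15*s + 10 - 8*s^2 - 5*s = -8*s^2 + 10*s + 12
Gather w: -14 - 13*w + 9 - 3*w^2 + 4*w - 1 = -3*w^2 - 9*w - 6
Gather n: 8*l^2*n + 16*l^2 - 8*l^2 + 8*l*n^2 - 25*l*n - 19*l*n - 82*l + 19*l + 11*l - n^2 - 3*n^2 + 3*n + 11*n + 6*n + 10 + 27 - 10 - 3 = 8*l^2 - 52*l + n^2*(8*l - 4) + n*(8*l^2 - 44*l + 20) + 24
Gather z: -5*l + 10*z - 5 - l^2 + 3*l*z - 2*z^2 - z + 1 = -l^2 - 5*l - 2*z^2 + z*(3*l + 9) - 4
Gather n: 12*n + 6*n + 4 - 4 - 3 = 18*n - 3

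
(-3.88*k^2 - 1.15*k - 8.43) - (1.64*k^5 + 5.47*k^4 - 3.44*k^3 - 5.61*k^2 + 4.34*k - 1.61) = -1.64*k^5 - 5.47*k^4 + 3.44*k^3 + 1.73*k^2 - 5.49*k - 6.82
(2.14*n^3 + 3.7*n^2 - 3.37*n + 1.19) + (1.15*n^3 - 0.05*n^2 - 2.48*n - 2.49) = 3.29*n^3 + 3.65*n^2 - 5.85*n - 1.3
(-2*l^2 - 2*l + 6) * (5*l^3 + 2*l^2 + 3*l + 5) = -10*l^5 - 14*l^4 + 20*l^3 - 4*l^2 + 8*l + 30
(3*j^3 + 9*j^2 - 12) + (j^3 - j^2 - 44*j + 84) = 4*j^3 + 8*j^2 - 44*j + 72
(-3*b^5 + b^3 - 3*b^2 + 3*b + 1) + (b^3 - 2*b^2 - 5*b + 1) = -3*b^5 + 2*b^3 - 5*b^2 - 2*b + 2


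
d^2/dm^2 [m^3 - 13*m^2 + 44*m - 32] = 6*m - 26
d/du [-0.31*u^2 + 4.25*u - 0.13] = 4.25 - 0.62*u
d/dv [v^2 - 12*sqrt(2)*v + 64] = 2*v - 12*sqrt(2)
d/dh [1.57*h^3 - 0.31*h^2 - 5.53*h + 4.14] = 4.71*h^2 - 0.62*h - 5.53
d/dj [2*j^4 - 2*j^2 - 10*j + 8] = 8*j^3 - 4*j - 10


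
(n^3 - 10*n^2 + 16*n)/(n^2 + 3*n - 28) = n*(n^2 - 10*n + 16)/(n^2 + 3*n - 28)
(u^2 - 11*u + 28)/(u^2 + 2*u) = (u^2 - 11*u + 28)/(u*(u + 2))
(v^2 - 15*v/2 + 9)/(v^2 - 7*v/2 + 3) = (v - 6)/(v - 2)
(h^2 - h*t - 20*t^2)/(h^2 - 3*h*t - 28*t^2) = (-h + 5*t)/(-h + 7*t)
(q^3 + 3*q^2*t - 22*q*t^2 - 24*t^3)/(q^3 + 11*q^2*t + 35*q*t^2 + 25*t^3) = (q^2 + 2*q*t - 24*t^2)/(q^2 + 10*q*t + 25*t^2)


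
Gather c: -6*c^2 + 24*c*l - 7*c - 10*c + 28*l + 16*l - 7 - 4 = -6*c^2 + c*(24*l - 17) + 44*l - 11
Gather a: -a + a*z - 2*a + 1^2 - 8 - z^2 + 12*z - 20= a*(z - 3) - z^2 + 12*z - 27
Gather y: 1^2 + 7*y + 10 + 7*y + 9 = 14*y + 20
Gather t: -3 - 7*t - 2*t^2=-2*t^2 - 7*t - 3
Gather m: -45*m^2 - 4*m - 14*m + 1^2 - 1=-45*m^2 - 18*m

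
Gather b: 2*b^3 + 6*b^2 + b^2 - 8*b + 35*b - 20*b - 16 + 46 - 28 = 2*b^3 + 7*b^2 + 7*b + 2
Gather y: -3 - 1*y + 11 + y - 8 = 0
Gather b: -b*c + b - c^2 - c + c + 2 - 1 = b*(1 - c) - c^2 + 1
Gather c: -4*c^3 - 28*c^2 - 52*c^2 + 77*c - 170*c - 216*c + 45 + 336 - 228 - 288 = -4*c^3 - 80*c^2 - 309*c - 135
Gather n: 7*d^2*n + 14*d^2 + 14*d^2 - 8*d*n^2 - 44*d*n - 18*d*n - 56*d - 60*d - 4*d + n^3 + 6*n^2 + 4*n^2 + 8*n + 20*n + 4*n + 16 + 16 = 28*d^2 - 120*d + n^3 + n^2*(10 - 8*d) + n*(7*d^2 - 62*d + 32) + 32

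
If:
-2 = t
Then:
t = -2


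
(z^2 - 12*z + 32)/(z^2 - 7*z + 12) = (z - 8)/(z - 3)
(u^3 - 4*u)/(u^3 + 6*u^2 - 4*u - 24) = u/(u + 6)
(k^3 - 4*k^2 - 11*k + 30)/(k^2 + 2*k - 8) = (k^2 - 2*k - 15)/(k + 4)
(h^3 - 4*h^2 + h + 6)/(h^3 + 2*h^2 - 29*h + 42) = (h + 1)/(h + 7)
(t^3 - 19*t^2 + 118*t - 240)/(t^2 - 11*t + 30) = t - 8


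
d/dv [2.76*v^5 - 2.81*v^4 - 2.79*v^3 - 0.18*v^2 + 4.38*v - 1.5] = 13.8*v^4 - 11.24*v^3 - 8.37*v^2 - 0.36*v + 4.38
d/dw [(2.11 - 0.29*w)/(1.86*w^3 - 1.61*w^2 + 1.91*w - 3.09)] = (1.0788*w^3 - 12.2407*w^2 + 6.7942*w - 3.134)/(3.4596*w^6 - 5.9892*w^5 + 9.6973*w^4 - 17.645*w^3 + 13.5979*w^2 - 11.8038*w + 9.5481)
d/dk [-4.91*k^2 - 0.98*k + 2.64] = -9.82*k - 0.98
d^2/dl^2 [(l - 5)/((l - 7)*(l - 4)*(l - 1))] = 6*(l^5 - 22*l^4 + 195*l^3 - 859*l^2 + 1864*l - 1611)/(l^9 - 36*l^8 + 549*l^7 - 4620*l^6 + 23427*l^5 - 73404*l^4 + 140295*l^3 - 155988*l^2 + 91728*l - 21952)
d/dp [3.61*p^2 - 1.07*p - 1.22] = 7.22*p - 1.07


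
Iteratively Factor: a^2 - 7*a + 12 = (a - 3)*(a - 4)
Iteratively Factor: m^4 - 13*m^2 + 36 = (m + 2)*(m^3 - 2*m^2 - 9*m + 18) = (m - 2)*(m + 2)*(m^2 - 9) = (m - 2)*(m + 2)*(m + 3)*(m - 3)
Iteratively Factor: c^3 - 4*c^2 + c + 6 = (c + 1)*(c^2 - 5*c + 6) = (c - 2)*(c + 1)*(c - 3)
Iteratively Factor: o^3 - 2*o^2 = (o - 2)*(o^2) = o*(o - 2)*(o)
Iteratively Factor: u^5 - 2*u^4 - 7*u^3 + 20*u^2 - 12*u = (u + 3)*(u^4 - 5*u^3 + 8*u^2 - 4*u) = (u - 2)*(u + 3)*(u^3 - 3*u^2 + 2*u) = (u - 2)*(u - 1)*(u + 3)*(u^2 - 2*u) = u*(u - 2)*(u - 1)*(u + 3)*(u - 2)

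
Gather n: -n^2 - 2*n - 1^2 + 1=-n^2 - 2*n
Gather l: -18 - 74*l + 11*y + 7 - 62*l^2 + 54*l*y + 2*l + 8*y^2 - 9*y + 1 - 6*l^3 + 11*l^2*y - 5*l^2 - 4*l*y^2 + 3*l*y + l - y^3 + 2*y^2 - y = -6*l^3 + l^2*(11*y - 67) + l*(-4*y^2 + 57*y - 71) - y^3 + 10*y^2 + y - 10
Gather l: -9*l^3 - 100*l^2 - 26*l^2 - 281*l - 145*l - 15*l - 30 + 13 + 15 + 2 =-9*l^3 - 126*l^2 - 441*l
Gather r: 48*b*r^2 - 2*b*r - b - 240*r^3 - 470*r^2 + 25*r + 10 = -b - 240*r^3 + r^2*(48*b - 470) + r*(25 - 2*b) + 10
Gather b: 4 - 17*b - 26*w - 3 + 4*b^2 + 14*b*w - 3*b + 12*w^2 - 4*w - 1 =4*b^2 + b*(14*w - 20) + 12*w^2 - 30*w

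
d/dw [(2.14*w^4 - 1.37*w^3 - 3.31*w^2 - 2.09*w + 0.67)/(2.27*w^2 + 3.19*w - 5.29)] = (9.7156*w^5 + 17.3699*w^4 - 54.023*w^3 + 15.9273*w^2 + 31.978*w + 8.9188)/(5.1529*w^4 + 14.4826*w^3 - 13.8405*w^2 - 33.7502*w + 27.9841)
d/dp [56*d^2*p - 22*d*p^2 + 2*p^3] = 56*d^2 - 44*d*p + 6*p^2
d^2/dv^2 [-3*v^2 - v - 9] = -6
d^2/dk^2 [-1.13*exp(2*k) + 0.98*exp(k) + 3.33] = (0.98 - 4.52*exp(k))*exp(k)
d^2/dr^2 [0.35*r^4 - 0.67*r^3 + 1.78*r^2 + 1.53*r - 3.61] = 4.2*r^2 - 4.02*r + 3.56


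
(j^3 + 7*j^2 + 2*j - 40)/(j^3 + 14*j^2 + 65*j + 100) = (j - 2)/(j + 5)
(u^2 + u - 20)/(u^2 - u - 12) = (u + 5)/(u + 3)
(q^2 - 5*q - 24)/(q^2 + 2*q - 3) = (q - 8)/(q - 1)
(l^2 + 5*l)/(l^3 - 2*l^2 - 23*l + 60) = l/(l^2 - 7*l + 12)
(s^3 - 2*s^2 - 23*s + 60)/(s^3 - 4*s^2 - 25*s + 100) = (s - 3)/(s - 5)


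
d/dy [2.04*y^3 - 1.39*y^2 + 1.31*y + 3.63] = 6.12*y^2 - 2.78*y + 1.31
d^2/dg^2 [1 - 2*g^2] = -4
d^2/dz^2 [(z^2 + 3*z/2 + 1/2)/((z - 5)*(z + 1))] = 11/(z^3 - 15*z^2 + 75*z - 125)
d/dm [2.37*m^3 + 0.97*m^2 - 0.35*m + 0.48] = 7.11*m^2 + 1.94*m - 0.35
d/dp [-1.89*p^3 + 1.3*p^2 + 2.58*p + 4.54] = -5.67*p^2 + 2.6*p + 2.58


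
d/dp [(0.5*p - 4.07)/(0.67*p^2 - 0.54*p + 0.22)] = (-0.335*p^2 + 5.4538*p - 2.0878)/(0.4489*p^4 - 0.7236*p^3 + 0.5864*p^2 - 0.2376*p + 0.0484)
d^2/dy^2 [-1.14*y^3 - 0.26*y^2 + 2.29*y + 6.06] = -6.84*y - 0.52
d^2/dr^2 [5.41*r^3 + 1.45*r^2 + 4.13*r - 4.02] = 32.46*r + 2.9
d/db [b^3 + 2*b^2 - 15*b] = 3*b^2 + 4*b - 15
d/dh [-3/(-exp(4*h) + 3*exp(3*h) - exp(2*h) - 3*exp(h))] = 3*(-4*exp(3*h) + 9*exp(2*h) - 2*exp(h) - 3)*exp(-h)/(exp(3*h) - 3*exp(2*h) + exp(h) + 3)^2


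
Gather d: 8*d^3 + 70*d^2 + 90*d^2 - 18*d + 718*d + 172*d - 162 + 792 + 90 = 8*d^3 + 160*d^2 + 872*d + 720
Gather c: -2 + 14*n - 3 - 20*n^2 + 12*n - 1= -20*n^2 + 26*n - 6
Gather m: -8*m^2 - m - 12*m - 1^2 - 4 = -8*m^2 - 13*m - 5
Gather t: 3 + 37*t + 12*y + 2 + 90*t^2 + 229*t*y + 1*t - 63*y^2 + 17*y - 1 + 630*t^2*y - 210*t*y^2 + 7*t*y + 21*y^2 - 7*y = t^2*(630*y + 90) + t*(-210*y^2 + 236*y + 38) - 42*y^2 + 22*y + 4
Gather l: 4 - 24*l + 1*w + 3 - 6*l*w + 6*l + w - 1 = l*(-6*w - 18) + 2*w + 6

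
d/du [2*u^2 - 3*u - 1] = 4*u - 3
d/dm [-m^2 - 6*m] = -2*m - 6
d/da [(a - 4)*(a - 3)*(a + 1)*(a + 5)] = 4*a^3 - 3*a^2 - 50*a + 37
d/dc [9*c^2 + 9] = 18*c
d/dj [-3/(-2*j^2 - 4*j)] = 3*(-j - 1)/(j^2*(j + 2)^2)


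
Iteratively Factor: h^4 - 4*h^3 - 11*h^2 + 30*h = (h)*(h^3 - 4*h^2 - 11*h + 30) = h*(h - 2)*(h^2 - 2*h - 15) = h*(h - 2)*(h + 3)*(h - 5)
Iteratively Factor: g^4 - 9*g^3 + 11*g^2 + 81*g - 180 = (g - 5)*(g^3 - 4*g^2 - 9*g + 36) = (g - 5)*(g - 4)*(g^2 - 9) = (g - 5)*(g - 4)*(g + 3)*(g - 3)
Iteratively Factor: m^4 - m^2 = (m)*(m^3 - m) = m*(m - 1)*(m^2 + m) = m^2*(m - 1)*(m + 1)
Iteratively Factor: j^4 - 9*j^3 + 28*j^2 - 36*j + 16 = (j - 2)*(j^3 - 7*j^2 + 14*j - 8) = (j - 4)*(j - 2)*(j^2 - 3*j + 2) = (j - 4)*(j - 2)^2*(j - 1)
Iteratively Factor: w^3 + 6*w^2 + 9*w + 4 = (w + 1)*(w^2 + 5*w + 4) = (w + 1)^2*(w + 4)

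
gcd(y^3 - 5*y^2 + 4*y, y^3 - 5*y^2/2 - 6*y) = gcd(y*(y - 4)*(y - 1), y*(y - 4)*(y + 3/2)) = y^2 - 4*y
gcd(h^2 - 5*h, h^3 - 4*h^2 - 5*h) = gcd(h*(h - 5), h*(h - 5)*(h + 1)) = h^2 - 5*h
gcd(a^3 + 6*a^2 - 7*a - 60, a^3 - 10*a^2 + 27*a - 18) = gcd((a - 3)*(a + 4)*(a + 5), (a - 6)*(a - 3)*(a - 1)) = a - 3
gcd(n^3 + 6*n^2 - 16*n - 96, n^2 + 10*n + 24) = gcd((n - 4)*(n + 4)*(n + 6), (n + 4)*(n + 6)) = n^2 + 10*n + 24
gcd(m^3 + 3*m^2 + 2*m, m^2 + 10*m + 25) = 1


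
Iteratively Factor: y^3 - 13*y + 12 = (y - 3)*(y^2 + 3*y - 4) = (y - 3)*(y + 4)*(y - 1)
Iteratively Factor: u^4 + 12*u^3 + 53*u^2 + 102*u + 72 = (u + 3)*(u^3 + 9*u^2 + 26*u + 24) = (u + 2)*(u + 3)*(u^2 + 7*u + 12) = (u + 2)*(u + 3)*(u + 4)*(u + 3)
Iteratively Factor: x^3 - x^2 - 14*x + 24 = (x - 2)*(x^2 + x - 12) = (x - 3)*(x - 2)*(x + 4)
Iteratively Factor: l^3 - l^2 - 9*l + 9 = (l - 1)*(l^2 - 9) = (l - 1)*(l + 3)*(l - 3)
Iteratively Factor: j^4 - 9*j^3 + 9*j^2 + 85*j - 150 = (j + 3)*(j^3 - 12*j^2 + 45*j - 50) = (j - 5)*(j + 3)*(j^2 - 7*j + 10) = (j - 5)^2*(j + 3)*(j - 2)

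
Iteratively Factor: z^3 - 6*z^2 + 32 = (z + 2)*(z^2 - 8*z + 16) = (z - 4)*(z + 2)*(z - 4)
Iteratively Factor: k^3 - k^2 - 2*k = (k - 2)*(k^2 + k) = (k - 2)*(k + 1)*(k)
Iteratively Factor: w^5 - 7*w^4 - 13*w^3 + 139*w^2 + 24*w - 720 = (w - 4)*(w^4 - 3*w^3 - 25*w^2 + 39*w + 180) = (w - 5)*(w - 4)*(w^3 + 2*w^2 - 15*w - 36) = (w - 5)*(w - 4)*(w + 3)*(w^2 - w - 12) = (w - 5)*(w - 4)*(w + 3)^2*(w - 4)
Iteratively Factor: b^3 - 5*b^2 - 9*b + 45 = (b - 5)*(b^2 - 9) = (b - 5)*(b + 3)*(b - 3)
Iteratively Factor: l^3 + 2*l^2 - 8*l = (l)*(l^2 + 2*l - 8) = l*(l + 4)*(l - 2)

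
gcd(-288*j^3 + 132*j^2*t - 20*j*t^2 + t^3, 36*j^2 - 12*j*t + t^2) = 36*j^2 - 12*j*t + t^2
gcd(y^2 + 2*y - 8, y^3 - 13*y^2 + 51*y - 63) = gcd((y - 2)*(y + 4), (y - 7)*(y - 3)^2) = 1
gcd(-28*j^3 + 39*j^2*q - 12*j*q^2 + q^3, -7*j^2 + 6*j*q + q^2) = -j + q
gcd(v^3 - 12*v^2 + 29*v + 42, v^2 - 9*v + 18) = v - 6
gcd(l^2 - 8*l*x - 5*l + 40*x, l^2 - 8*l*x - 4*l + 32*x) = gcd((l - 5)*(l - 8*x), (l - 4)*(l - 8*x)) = -l + 8*x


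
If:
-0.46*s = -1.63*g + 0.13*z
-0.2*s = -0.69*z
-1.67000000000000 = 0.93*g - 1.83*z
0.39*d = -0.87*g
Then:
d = -4.61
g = 2.07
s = 6.78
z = 1.96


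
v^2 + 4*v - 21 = (v - 3)*(v + 7)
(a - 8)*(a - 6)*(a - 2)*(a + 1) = a^4 - 15*a^3 + 60*a^2 - 20*a - 96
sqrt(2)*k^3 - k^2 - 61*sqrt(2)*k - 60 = (k - 6*sqrt(2))*(k + 5*sqrt(2))*(sqrt(2)*k + 1)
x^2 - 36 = (x - 6)*(x + 6)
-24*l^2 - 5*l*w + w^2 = (-8*l + w)*(3*l + w)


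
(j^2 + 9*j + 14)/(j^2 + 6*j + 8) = (j + 7)/(j + 4)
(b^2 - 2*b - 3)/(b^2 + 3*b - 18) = (b + 1)/(b + 6)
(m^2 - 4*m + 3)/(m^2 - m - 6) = (m - 1)/(m + 2)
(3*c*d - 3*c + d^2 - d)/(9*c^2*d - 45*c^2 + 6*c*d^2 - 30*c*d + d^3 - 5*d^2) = (d - 1)/(3*c*d - 15*c + d^2 - 5*d)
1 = 1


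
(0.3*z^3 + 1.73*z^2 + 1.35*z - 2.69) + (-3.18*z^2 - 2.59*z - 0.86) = 0.3*z^3 - 1.45*z^2 - 1.24*z - 3.55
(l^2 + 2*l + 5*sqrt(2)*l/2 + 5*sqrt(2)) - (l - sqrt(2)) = l^2 + l + 5*sqrt(2)*l/2 + 6*sqrt(2)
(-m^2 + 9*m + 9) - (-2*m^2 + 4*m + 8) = m^2 + 5*m + 1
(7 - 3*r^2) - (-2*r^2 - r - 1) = -r^2 + r + 8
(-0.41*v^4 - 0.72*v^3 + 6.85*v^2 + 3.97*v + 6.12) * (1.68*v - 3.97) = -0.6888*v^5 + 0.4181*v^4 + 14.3664*v^3 - 20.5249*v^2 - 5.4793*v - 24.2964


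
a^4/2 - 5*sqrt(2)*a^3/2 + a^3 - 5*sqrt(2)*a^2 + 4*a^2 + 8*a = a*(a/2 + 1)*(a - 4*sqrt(2))*(a - sqrt(2))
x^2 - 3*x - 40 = (x - 8)*(x + 5)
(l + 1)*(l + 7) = l^2 + 8*l + 7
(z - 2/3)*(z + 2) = z^2 + 4*z/3 - 4/3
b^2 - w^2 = (b - w)*(b + w)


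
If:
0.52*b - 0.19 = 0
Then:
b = 0.37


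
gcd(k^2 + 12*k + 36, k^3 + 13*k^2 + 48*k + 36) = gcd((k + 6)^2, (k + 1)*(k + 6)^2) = k^2 + 12*k + 36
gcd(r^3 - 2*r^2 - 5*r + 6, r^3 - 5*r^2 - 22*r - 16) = r + 2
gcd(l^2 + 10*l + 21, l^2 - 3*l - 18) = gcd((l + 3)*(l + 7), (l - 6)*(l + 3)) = l + 3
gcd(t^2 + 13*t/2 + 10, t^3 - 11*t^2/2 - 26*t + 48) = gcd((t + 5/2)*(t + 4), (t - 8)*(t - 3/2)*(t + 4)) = t + 4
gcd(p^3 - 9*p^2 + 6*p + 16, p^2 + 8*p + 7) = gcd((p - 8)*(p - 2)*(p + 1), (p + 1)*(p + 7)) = p + 1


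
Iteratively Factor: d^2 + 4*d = (d + 4)*(d)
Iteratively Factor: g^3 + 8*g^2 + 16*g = (g + 4)*(g^2 + 4*g) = (g + 4)^2*(g)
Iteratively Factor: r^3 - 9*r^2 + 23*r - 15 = (r - 1)*(r^2 - 8*r + 15) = (r - 3)*(r - 1)*(r - 5)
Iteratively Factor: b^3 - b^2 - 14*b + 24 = (b - 3)*(b^2 + 2*b - 8) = (b - 3)*(b - 2)*(b + 4)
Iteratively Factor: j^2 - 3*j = (j)*(j - 3)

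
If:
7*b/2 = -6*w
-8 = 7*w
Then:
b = 96/49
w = -8/7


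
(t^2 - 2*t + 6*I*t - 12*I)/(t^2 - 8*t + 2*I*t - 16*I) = (t^2 + t*(-2 + 6*I) - 12*I)/(t^2 + t*(-8 + 2*I) - 16*I)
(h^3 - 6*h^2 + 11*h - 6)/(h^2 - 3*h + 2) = h - 3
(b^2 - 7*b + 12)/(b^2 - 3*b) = (b - 4)/b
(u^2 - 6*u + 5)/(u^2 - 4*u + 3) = (u - 5)/(u - 3)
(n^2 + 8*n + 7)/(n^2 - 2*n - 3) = (n + 7)/(n - 3)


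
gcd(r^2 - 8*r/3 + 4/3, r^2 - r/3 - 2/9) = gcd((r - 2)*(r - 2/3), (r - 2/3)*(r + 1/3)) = r - 2/3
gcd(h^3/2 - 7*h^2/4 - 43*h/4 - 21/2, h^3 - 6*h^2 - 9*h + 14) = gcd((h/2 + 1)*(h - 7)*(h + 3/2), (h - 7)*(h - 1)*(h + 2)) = h^2 - 5*h - 14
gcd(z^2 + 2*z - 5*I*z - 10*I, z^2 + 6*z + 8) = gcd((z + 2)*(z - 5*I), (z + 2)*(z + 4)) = z + 2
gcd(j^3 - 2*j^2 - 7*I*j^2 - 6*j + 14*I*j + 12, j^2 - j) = 1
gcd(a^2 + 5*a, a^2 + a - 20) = a + 5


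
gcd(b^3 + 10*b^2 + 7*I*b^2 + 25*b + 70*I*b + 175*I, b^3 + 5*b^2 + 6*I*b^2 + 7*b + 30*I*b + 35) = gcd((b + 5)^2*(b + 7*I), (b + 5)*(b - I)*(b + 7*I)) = b^2 + b*(5 + 7*I) + 35*I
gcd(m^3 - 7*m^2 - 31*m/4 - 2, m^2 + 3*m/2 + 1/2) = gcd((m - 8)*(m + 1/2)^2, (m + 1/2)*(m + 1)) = m + 1/2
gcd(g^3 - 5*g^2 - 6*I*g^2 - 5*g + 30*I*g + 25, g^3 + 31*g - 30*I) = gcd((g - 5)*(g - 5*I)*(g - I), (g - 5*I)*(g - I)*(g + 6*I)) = g^2 - 6*I*g - 5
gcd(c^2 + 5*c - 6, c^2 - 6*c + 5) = c - 1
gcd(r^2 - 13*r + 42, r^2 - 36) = r - 6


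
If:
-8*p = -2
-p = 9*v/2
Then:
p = 1/4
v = -1/18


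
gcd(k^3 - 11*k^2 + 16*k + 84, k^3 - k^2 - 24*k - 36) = k^2 - 4*k - 12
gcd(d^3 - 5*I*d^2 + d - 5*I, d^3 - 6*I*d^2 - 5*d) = d^2 - 6*I*d - 5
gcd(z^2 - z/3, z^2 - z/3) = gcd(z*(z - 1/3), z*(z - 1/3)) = z^2 - z/3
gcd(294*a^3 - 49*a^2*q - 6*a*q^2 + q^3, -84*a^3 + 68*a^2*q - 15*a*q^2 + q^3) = 42*a^2 - 13*a*q + q^2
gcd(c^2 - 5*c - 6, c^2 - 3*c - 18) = c - 6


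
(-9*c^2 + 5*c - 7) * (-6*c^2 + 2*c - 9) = 54*c^4 - 48*c^3 + 133*c^2 - 59*c + 63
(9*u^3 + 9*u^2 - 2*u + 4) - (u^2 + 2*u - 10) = 9*u^3 + 8*u^2 - 4*u + 14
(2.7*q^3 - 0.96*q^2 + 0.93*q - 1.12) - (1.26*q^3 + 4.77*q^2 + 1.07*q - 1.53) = 1.44*q^3 - 5.73*q^2 - 0.14*q + 0.41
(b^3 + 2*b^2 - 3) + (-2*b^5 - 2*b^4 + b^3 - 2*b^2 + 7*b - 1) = -2*b^5 - 2*b^4 + 2*b^3 + 7*b - 4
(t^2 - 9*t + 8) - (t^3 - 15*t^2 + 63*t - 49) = -t^3 + 16*t^2 - 72*t + 57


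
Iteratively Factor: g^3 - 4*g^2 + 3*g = (g - 3)*(g^2 - g) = g*(g - 3)*(g - 1)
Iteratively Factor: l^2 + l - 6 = (l + 3)*(l - 2)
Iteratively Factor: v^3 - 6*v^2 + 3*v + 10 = (v - 5)*(v^2 - v - 2) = (v - 5)*(v + 1)*(v - 2)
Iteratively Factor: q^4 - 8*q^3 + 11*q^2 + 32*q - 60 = (q + 2)*(q^3 - 10*q^2 + 31*q - 30) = (q - 3)*(q + 2)*(q^2 - 7*q + 10) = (q - 5)*(q - 3)*(q + 2)*(q - 2)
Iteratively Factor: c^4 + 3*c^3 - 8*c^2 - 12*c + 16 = (c + 4)*(c^3 - c^2 - 4*c + 4) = (c - 1)*(c + 4)*(c^2 - 4) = (c - 2)*(c - 1)*(c + 4)*(c + 2)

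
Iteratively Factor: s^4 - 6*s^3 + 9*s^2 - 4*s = (s - 4)*(s^3 - 2*s^2 + s) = (s - 4)*(s - 1)*(s^2 - s) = (s - 4)*(s - 1)^2*(s)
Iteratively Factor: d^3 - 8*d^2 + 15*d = (d - 3)*(d^2 - 5*d) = (d - 5)*(d - 3)*(d)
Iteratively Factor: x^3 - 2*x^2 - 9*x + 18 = (x + 3)*(x^2 - 5*x + 6) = (x - 2)*(x + 3)*(x - 3)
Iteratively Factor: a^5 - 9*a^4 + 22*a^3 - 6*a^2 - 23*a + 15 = (a - 1)*(a^4 - 8*a^3 + 14*a^2 + 8*a - 15) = (a - 3)*(a - 1)*(a^3 - 5*a^2 - a + 5) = (a - 5)*(a - 3)*(a - 1)*(a^2 - 1) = (a - 5)*(a - 3)*(a - 1)^2*(a + 1)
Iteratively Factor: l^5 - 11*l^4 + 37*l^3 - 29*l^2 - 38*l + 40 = (l - 5)*(l^4 - 6*l^3 + 7*l^2 + 6*l - 8) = (l - 5)*(l - 4)*(l^3 - 2*l^2 - l + 2) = (l - 5)*(l - 4)*(l + 1)*(l^2 - 3*l + 2) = (l - 5)*(l - 4)*(l - 2)*(l + 1)*(l - 1)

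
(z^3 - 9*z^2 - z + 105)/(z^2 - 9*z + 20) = (z^2 - 4*z - 21)/(z - 4)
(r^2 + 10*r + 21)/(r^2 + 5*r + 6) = (r + 7)/(r + 2)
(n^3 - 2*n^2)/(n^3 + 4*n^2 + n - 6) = n^2*(n - 2)/(n^3 + 4*n^2 + n - 6)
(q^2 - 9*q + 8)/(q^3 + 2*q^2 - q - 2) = (q - 8)/(q^2 + 3*q + 2)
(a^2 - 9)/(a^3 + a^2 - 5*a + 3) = (a - 3)/(a^2 - 2*a + 1)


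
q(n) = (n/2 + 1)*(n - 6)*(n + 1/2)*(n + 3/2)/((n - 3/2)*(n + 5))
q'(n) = -(n/2 + 1)*(n - 6)*(n + 1/2)*(n + 3/2)/((n - 3/2)*(n + 5)^2) + (n/2 + 1)*(n - 6)*(n + 1/2)/((n - 3/2)*(n + 5)) + (n/2 + 1)*(n - 6)*(n + 3/2)/((n - 3/2)*(n + 5)) - (n/2 + 1)*(n - 6)*(n + 1/2)*(n + 3/2)/((n - 3/2)^2*(n + 5)) + (n/2 + 1)*(n + 1/2)*(n + 3/2)/((n - 3/2)*(n + 5)) + (n - 6)*(n + 1/2)*(n + 3/2)/(2*(n - 3/2)*(n + 5))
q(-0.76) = -0.08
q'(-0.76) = 0.14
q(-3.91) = -13.19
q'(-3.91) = 27.24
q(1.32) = 35.05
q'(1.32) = 223.93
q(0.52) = 2.63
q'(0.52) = 6.65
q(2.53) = -12.37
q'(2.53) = 7.34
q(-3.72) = -8.94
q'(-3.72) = 18.20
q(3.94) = -6.77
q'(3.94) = 2.91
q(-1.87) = 0.02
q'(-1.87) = 0.10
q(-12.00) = 115.00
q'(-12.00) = -13.89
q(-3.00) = -1.88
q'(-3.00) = 4.60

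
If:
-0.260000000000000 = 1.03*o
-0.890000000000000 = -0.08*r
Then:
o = -0.25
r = 11.12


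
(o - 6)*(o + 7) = o^2 + o - 42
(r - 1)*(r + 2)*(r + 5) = r^3 + 6*r^2 + 3*r - 10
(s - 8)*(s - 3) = s^2 - 11*s + 24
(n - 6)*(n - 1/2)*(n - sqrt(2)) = n^3 - 13*n^2/2 - sqrt(2)*n^2 + 3*n + 13*sqrt(2)*n/2 - 3*sqrt(2)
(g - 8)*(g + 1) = g^2 - 7*g - 8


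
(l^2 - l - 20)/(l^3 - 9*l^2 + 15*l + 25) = (l + 4)/(l^2 - 4*l - 5)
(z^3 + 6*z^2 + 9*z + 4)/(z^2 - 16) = (z^2 + 2*z + 1)/(z - 4)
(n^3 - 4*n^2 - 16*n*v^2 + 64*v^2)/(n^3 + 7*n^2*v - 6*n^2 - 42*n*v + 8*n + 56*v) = (n^2 - 16*v^2)/(n^2 + 7*n*v - 2*n - 14*v)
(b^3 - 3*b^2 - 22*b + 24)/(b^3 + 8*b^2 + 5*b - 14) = (b^2 - 2*b - 24)/(b^2 + 9*b + 14)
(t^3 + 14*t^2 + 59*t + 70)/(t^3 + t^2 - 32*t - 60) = (t + 7)/(t - 6)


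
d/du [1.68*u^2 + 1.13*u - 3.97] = 3.36*u + 1.13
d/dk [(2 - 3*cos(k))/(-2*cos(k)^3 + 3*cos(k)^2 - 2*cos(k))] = (12*cos(k)^3 - 21*cos(k)^2 + 12*cos(k) - 4)*sin(k)/((3*cos(k) - cos(2*k) - 3)^2*cos(k)^2)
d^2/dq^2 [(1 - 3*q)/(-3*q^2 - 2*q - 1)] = 2*(4*(3*q - 1)*(3*q + 1)^2 - 3*(9*q + 1)*(3*q^2 + 2*q + 1))/(3*q^2 + 2*q + 1)^3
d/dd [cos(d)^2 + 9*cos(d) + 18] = -(2*cos(d) + 9)*sin(d)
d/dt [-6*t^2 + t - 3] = 1 - 12*t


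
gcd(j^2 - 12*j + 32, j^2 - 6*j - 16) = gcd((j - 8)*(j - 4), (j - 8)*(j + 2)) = j - 8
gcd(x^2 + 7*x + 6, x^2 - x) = 1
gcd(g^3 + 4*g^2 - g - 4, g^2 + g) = g + 1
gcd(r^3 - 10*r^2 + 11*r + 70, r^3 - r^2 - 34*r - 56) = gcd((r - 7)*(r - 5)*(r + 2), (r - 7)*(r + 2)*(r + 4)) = r^2 - 5*r - 14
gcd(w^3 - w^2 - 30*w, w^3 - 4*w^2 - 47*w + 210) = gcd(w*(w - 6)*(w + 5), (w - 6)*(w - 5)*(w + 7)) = w - 6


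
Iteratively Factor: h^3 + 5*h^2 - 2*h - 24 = (h + 3)*(h^2 + 2*h - 8) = (h - 2)*(h + 3)*(h + 4)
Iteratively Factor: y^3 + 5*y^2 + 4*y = (y)*(y^2 + 5*y + 4) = y*(y + 1)*(y + 4)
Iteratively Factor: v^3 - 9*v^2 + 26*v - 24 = (v - 4)*(v^2 - 5*v + 6) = (v - 4)*(v - 2)*(v - 3)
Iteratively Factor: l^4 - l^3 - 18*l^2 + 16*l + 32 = (l + 4)*(l^3 - 5*l^2 + 2*l + 8) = (l - 2)*(l + 4)*(l^2 - 3*l - 4) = (l - 4)*(l - 2)*(l + 4)*(l + 1)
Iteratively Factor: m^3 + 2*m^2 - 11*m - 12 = (m - 3)*(m^2 + 5*m + 4) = (m - 3)*(m + 1)*(m + 4)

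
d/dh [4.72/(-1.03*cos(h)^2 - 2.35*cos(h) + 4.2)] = -(9.7232*cos(h) + 11.092)*sin(h)/(1.03*cos(h)^2 + 2.35*cos(h) - 4.2)^2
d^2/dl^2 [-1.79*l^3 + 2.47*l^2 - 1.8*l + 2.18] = 4.94 - 10.74*l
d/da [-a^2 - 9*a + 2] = -2*a - 9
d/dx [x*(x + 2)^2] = (x + 2)*(3*x + 2)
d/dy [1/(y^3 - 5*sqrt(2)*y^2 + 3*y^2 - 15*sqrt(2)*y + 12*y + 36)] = (-3*y^2 - 6*y + 10*sqrt(2)*y - 12 + 15*sqrt(2))/(y^3 - 5*sqrt(2)*y^2 + 3*y^2 - 15*sqrt(2)*y + 12*y + 36)^2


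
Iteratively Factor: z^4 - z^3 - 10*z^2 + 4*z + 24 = (z - 2)*(z^3 + z^2 - 8*z - 12) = (z - 2)*(z + 2)*(z^2 - z - 6) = (z - 3)*(z - 2)*(z + 2)*(z + 2)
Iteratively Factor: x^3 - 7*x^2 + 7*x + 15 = (x + 1)*(x^2 - 8*x + 15) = (x - 3)*(x + 1)*(x - 5)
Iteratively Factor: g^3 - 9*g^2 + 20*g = (g - 4)*(g^2 - 5*g) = g*(g - 4)*(g - 5)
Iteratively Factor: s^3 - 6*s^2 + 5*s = (s - 5)*(s^2 - s) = (s - 5)*(s - 1)*(s)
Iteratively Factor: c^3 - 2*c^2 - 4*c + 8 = (c + 2)*(c^2 - 4*c + 4) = (c - 2)*(c + 2)*(c - 2)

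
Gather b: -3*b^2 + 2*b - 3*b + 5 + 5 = -3*b^2 - b + 10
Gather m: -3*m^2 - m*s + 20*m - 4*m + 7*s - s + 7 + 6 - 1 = -3*m^2 + m*(16 - s) + 6*s + 12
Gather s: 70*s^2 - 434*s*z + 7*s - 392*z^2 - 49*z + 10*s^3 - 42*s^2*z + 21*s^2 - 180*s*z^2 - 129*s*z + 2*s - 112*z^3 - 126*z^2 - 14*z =10*s^3 + s^2*(91 - 42*z) + s*(-180*z^2 - 563*z + 9) - 112*z^3 - 518*z^2 - 63*z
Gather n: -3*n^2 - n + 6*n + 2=-3*n^2 + 5*n + 2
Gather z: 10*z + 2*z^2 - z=2*z^2 + 9*z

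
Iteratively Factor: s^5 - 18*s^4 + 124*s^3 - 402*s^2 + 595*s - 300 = (s - 5)*(s^4 - 13*s^3 + 59*s^2 - 107*s + 60) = (s - 5)^2*(s^3 - 8*s^2 + 19*s - 12) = (s - 5)^2*(s - 1)*(s^2 - 7*s + 12) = (s - 5)^2*(s - 3)*(s - 1)*(s - 4)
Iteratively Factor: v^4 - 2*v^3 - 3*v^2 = (v)*(v^3 - 2*v^2 - 3*v) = v*(v + 1)*(v^2 - 3*v) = v*(v - 3)*(v + 1)*(v)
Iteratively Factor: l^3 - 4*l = (l)*(l^2 - 4) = l*(l - 2)*(l + 2)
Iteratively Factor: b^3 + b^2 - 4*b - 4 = (b + 2)*(b^2 - b - 2) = (b + 1)*(b + 2)*(b - 2)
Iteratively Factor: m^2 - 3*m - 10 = (m - 5)*(m + 2)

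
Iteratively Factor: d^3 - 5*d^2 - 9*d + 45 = (d - 3)*(d^2 - 2*d - 15) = (d - 5)*(d - 3)*(d + 3)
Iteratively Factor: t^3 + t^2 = (t)*(t^2 + t) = t^2*(t + 1)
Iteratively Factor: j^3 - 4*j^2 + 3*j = (j - 1)*(j^2 - 3*j) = j*(j - 1)*(j - 3)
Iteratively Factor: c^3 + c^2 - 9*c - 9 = (c + 3)*(c^2 - 2*c - 3) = (c + 1)*(c + 3)*(c - 3)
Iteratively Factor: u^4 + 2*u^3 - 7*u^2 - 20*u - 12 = (u - 3)*(u^3 + 5*u^2 + 8*u + 4) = (u - 3)*(u + 2)*(u^2 + 3*u + 2) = (u - 3)*(u + 2)^2*(u + 1)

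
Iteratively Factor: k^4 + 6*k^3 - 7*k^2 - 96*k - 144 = (k - 4)*(k^3 + 10*k^2 + 33*k + 36) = (k - 4)*(k + 3)*(k^2 + 7*k + 12) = (k - 4)*(k + 3)*(k + 4)*(k + 3)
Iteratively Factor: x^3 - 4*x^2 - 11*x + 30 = (x - 5)*(x^2 + x - 6) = (x - 5)*(x - 2)*(x + 3)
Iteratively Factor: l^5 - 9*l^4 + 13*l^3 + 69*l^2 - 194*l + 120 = (l - 1)*(l^4 - 8*l^3 + 5*l^2 + 74*l - 120) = (l - 2)*(l - 1)*(l^3 - 6*l^2 - 7*l + 60) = (l - 5)*(l - 2)*(l - 1)*(l^2 - l - 12) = (l - 5)*(l - 4)*(l - 2)*(l - 1)*(l + 3)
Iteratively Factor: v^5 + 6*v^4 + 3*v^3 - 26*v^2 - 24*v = (v - 2)*(v^4 + 8*v^3 + 19*v^2 + 12*v) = (v - 2)*(v + 1)*(v^3 + 7*v^2 + 12*v) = (v - 2)*(v + 1)*(v + 3)*(v^2 + 4*v) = (v - 2)*(v + 1)*(v + 3)*(v + 4)*(v)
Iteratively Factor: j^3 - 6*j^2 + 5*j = (j)*(j^2 - 6*j + 5) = j*(j - 5)*(j - 1)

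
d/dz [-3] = 0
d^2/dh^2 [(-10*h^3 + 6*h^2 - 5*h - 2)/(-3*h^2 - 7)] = 6*(-55*h^3 + 144*h^2 + 385*h - 112)/(27*h^6 + 189*h^4 + 441*h^2 + 343)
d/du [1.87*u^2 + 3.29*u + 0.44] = 3.74*u + 3.29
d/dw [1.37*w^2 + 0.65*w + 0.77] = 2.74*w + 0.65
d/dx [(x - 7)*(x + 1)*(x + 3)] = 3*x^2 - 6*x - 25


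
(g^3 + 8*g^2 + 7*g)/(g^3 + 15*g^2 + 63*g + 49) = g/(g + 7)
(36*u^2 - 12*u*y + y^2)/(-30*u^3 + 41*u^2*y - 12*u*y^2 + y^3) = (-6*u + y)/(5*u^2 - 6*u*y + y^2)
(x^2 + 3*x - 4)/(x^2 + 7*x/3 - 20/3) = 3*(x - 1)/(3*x - 5)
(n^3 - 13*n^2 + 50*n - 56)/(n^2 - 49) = (n^2 - 6*n + 8)/(n + 7)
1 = 1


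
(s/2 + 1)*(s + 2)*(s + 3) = s^3/2 + 7*s^2/2 + 8*s + 6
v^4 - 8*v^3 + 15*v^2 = v^2*(v - 5)*(v - 3)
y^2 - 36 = (y - 6)*(y + 6)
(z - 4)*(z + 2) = z^2 - 2*z - 8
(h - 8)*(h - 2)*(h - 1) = h^3 - 11*h^2 + 26*h - 16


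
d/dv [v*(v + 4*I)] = 2*v + 4*I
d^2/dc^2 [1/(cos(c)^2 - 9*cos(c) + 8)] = (-4*sin(c)^4 + 51*sin(c)^2 - 423*cos(c)/4 + 27*cos(3*c)/4 + 99)/((cos(c) - 8)^3*(cos(c) - 1)^3)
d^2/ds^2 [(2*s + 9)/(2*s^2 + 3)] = 4*(4*s^3 + 54*s^2 - 18*s - 27)/(8*s^6 + 36*s^4 + 54*s^2 + 27)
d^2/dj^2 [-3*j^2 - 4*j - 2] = -6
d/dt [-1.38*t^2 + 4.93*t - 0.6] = 4.93 - 2.76*t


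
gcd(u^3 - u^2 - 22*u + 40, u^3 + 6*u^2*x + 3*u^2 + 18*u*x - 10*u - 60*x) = u^2 + 3*u - 10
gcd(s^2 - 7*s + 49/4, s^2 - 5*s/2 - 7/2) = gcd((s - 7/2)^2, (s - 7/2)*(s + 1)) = s - 7/2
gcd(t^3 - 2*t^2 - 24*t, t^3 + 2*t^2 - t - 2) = 1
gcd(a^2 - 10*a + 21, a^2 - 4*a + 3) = a - 3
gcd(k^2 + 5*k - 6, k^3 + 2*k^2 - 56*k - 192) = k + 6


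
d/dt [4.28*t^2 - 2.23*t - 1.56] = 8.56*t - 2.23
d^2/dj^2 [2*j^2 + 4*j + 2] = 4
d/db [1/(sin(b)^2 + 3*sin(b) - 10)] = -(2*sin(b) + 3)*cos(b)/(sin(b)^2 + 3*sin(b) - 10)^2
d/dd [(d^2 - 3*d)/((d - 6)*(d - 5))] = 2*(-4*d^2 + 30*d - 45)/(d^4 - 22*d^3 + 181*d^2 - 660*d + 900)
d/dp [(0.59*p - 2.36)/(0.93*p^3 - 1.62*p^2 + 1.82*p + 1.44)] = (-1.0974*p^3 + 7.5402*p^2 - 7.6464*p + 5.1448)/(0.8649*p^6 - 3.0132*p^5 + 6.0096*p^4 - 3.2184*p^3 - 1.3532*p^2 + 5.2416*p + 2.0736)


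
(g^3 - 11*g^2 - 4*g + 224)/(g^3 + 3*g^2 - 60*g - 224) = (g - 7)/(g + 7)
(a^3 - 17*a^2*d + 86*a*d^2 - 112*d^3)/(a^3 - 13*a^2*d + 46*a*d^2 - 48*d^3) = (a - 7*d)/(a - 3*d)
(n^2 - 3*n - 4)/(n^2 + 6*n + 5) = (n - 4)/(n + 5)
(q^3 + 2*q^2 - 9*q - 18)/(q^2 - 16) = (q^3 + 2*q^2 - 9*q - 18)/(q^2 - 16)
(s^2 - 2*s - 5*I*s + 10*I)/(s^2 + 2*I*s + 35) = (s - 2)/(s + 7*I)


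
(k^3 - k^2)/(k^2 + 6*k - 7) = k^2/(k + 7)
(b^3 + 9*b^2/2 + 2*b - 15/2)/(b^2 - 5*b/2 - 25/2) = (b^2 + 2*b - 3)/(b - 5)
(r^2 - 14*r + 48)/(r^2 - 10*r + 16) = (r - 6)/(r - 2)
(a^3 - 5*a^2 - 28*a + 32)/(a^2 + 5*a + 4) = (a^2 - 9*a + 8)/(a + 1)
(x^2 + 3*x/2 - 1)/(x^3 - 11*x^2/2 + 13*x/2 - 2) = (x + 2)/(x^2 - 5*x + 4)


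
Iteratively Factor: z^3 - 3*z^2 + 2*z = (z)*(z^2 - 3*z + 2) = z*(z - 1)*(z - 2)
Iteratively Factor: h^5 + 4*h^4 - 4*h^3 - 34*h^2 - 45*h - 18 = (h + 3)*(h^4 + h^3 - 7*h^2 - 13*h - 6) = (h + 1)*(h + 3)*(h^3 - 7*h - 6) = (h + 1)*(h + 2)*(h + 3)*(h^2 - 2*h - 3) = (h - 3)*(h + 1)*(h + 2)*(h + 3)*(h + 1)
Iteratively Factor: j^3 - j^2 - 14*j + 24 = (j - 2)*(j^2 + j - 12) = (j - 2)*(j + 4)*(j - 3)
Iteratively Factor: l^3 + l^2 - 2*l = (l)*(l^2 + l - 2) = l*(l - 1)*(l + 2)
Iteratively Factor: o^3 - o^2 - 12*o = (o - 4)*(o^2 + 3*o) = (o - 4)*(o + 3)*(o)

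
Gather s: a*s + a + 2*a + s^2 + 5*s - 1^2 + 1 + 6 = 3*a + s^2 + s*(a + 5) + 6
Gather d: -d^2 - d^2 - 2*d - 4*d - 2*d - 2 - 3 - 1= -2*d^2 - 8*d - 6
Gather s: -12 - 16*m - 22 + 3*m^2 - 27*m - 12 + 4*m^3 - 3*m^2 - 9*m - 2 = 4*m^3 - 52*m - 48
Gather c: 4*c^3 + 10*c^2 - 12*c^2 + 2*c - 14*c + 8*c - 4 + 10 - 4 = 4*c^3 - 2*c^2 - 4*c + 2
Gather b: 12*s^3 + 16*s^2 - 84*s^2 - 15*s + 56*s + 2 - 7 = 12*s^3 - 68*s^2 + 41*s - 5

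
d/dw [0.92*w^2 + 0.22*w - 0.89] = 1.84*w + 0.22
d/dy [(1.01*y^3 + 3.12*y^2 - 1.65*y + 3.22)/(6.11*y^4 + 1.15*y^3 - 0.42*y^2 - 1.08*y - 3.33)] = (-6.1711*y^6 - 38.1264*y^5 + 26.2323*y^4 - 77.0834*y^3 - 25.2615*y^2 - 18.0744*y + 8.9721)/(37.3321*y^8 + 14.053*y^7 - 3.8099*y^6 - 14.1636*y^5 - 43.0002*y^4 - 6.7518*y^3 + 3.9636*y^2 + 7.1928*y + 11.0889)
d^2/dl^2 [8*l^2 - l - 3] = 16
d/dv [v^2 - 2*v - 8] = 2*v - 2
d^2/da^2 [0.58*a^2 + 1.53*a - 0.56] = 1.16000000000000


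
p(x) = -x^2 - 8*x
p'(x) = -2*x - 8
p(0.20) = -1.64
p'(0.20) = -8.40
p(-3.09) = 15.17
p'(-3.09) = -1.82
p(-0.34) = 2.60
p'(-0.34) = -7.32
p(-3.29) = 15.50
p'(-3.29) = -1.42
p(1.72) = -16.72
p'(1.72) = -11.44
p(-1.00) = 7.00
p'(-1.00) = -6.00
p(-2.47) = 13.66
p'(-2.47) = -3.06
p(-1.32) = 8.82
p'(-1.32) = -5.36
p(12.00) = -240.00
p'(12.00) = -32.00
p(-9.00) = -9.00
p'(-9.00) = 10.00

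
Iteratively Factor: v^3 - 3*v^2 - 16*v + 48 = (v + 4)*(v^2 - 7*v + 12) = (v - 3)*(v + 4)*(v - 4)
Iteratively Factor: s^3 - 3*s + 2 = (s - 1)*(s^2 + s - 2) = (s - 1)*(s + 2)*(s - 1)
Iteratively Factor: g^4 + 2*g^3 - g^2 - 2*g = (g + 2)*(g^3 - g) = (g - 1)*(g + 2)*(g^2 + g) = g*(g - 1)*(g + 2)*(g + 1)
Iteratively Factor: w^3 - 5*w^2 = (w - 5)*(w^2) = w*(w - 5)*(w)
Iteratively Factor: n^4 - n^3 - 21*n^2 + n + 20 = (n + 4)*(n^3 - 5*n^2 - n + 5) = (n - 1)*(n + 4)*(n^2 - 4*n - 5) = (n - 1)*(n + 1)*(n + 4)*(n - 5)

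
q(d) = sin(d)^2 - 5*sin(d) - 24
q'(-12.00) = -3.31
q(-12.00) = -26.39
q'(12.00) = -5.12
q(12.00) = -21.03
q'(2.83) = 4.18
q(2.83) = -25.44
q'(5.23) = -3.33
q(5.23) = -18.90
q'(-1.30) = -1.85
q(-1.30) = -18.25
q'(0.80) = -2.48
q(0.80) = -27.07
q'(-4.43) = 0.86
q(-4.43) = -27.88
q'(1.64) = 0.21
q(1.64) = -27.99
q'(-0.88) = -4.17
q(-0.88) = -19.55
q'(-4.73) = -0.05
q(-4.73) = -28.00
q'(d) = 2*sin(d)*cos(d) - 5*cos(d)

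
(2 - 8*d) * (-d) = 8*d^2 - 2*d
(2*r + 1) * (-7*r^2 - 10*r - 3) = -14*r^3 - 27*r^2 - 16*r - 3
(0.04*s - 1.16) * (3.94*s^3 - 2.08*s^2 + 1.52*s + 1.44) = 0.1576*s^4 - 4.6536*s^3 + 2.4736*s^2 - 1.7056*s - 1.6704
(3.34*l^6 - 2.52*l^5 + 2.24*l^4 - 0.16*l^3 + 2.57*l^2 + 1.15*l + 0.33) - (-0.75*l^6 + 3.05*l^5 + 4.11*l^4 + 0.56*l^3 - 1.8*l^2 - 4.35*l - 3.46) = 4.09*l^6 - 5.57*l^5 - 1.87*l^4 - 0.72*l^3 + 4.37*l^2 + 5.5*l + 3.79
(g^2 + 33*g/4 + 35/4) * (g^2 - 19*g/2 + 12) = g^4 - 5*g^3/4 - 461*g^2/8 + 127*g/8 + 105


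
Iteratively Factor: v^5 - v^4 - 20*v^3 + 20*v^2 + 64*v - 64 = (v + 2)*(v^4 - 3*v^3 - 14*v^2 + 48*v - 32) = (v - 4)*(v + 2)*(v^3 + v^2 - 10*v + 8) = (v - 4)*(v - 2)*(v + 2)*(v^2 + 3*v - 4) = (v - 4)*(v - 2)*(v - 1)*(v + 2)*(v + 4)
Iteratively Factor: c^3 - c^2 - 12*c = (c + 3)*(c^2 - 4*c) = (c - 4)*(c + 3)*(c)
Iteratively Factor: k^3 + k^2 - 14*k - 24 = (k + 2)*(k^2 - k - 12) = (k - 4)*(k + 2)*(k + 3)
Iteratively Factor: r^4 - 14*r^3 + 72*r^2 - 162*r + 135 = (r - 5)*(r^3 - 9*r^2 + 27*r - 27) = (r - 5)*(r - 3)*(r^2 - 6*r + 9) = (r - 5)*(r - 3)^2*(r - 3)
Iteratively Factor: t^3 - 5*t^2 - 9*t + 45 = (t - 5)*(t^2 - 9) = (t - 5)*(t - 3)*(t + 3)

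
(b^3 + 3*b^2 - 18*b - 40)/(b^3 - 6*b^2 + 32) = (b + 5)/(b - 4)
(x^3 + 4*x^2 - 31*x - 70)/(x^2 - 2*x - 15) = (x^2 + 9*x + 14)/(x + 3)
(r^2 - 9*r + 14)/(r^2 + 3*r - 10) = (r - 7)/(r + 5)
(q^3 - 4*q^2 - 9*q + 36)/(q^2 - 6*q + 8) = (q^2 - 9)/(q - 2)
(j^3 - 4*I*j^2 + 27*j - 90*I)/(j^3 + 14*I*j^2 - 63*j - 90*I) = (j^2 - 9*I*j - 18)/(j^2 + 9*I*j - 18)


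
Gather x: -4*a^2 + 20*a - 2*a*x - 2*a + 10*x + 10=-4*a^2 + 18*a + x*(10 - 2*a) + 10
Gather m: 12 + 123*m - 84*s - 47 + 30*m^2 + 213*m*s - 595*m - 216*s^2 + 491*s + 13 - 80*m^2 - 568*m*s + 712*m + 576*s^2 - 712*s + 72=-50*m^2 + m*(240 - 355*s) + 360*s^2 - 305*s + 50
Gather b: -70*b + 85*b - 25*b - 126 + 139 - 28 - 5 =-10*b - 20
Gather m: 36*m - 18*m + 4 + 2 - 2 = 18*m + 4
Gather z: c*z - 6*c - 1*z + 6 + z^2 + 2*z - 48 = -6*c + z^2 + z*(c + 1) - 42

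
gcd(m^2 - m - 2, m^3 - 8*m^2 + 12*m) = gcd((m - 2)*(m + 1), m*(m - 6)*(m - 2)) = m - 2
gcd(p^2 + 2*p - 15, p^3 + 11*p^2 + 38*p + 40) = p + 5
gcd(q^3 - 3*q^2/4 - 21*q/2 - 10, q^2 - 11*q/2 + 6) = q - 4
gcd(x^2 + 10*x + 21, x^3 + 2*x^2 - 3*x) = x + 3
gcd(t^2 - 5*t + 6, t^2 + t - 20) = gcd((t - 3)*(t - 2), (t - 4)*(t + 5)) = 1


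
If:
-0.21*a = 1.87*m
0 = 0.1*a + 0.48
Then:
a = -4.80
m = 0.54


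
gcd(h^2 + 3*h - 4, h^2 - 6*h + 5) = h - 1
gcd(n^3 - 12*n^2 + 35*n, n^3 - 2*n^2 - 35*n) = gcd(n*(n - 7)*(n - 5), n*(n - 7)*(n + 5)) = n^2 - 7*n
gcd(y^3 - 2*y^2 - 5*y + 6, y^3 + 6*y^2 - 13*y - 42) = y^2 - y - 6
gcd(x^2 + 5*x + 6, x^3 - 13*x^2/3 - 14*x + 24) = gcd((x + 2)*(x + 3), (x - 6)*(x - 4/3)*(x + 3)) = x + 3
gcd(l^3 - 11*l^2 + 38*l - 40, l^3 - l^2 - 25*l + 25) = l - 5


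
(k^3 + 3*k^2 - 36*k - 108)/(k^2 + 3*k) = k - 36/k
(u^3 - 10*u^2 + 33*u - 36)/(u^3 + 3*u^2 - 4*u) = (u^3 - 10*u^2 + 33*u - 36)/(u*(u^2 + 3*u - 4))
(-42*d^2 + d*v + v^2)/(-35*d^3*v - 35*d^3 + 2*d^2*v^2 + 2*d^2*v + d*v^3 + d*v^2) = (-6*d + v)/(d*(-5*d*v - 5*d + v^2 + v))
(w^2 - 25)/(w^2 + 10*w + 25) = (w - 5)/(w + 5)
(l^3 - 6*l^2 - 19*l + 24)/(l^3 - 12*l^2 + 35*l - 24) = (l + 3)/(l - 3)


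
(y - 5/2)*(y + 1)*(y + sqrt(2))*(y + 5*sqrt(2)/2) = y^4 - 3*y^3/2 + 7*sqrt(2)*y^3/2 - 21*sqrt(2)*y^2/4 + 5*y^2/2 - 35*sqrt(2)*y/4 - 15*y/2 - 25/2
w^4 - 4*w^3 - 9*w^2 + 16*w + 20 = (w - 5)*(w - 2)*(w + 1)*(w + 2)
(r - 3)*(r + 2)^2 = r^3 + r^2 - 8*r - 12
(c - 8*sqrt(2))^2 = c^2 - 16*sqrt(2)*c + 128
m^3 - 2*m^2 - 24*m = m*(m - 6)*(m + 4)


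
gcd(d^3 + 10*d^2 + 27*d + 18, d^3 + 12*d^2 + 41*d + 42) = d + 3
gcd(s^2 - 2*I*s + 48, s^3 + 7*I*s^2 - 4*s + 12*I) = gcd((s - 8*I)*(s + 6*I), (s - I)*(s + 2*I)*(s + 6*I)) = s + 6*I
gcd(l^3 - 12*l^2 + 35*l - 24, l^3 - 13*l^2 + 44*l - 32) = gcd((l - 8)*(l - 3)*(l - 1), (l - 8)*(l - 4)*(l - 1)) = l^2 - 9*l + 8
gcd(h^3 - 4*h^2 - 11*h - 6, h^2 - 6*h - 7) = h + 1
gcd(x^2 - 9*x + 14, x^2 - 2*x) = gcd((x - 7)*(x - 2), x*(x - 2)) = x - 2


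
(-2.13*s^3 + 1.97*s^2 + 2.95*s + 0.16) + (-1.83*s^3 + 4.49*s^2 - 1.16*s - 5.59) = -3.96*s^3 + 6.46*s^2 + 1.79*s - 5.43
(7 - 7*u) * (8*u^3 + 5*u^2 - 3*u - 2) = -56*u^4 + 21*u^3 + 56*u^2 - 7*u - 14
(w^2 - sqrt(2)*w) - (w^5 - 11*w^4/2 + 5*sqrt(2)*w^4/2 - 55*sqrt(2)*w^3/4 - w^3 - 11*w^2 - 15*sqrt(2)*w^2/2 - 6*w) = -w^5 - 5*sqrt(2)*w^4/2 + 11*w^4/2 + w^3 + 55*sqrt(2)*w^3/4 + 15*sqrt(2)*w^2/2 + 12*w^2 - sqrt(2)*w + 6*w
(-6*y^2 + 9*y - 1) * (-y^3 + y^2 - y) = 6*y^5 - 15*y^4 + 16*y^3 - 10*y^2 + y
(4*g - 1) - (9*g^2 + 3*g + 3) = -9*g^2 + g - 4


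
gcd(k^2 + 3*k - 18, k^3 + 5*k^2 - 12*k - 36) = k^2 + 3*k - 18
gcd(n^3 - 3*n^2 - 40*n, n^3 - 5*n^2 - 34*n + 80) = n^2 - 3*n - 40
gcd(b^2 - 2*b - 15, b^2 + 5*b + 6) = b + 3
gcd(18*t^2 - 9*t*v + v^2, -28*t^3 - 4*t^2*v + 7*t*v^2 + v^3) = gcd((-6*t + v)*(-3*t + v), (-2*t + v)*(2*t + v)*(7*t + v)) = 1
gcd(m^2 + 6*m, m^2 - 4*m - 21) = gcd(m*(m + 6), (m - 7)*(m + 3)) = 1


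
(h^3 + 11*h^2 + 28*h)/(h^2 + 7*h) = h + 4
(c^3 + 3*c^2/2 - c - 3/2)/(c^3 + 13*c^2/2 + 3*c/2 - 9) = (c + 1)/(c + 6)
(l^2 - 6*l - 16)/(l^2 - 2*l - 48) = (l + 2)/(l + 6)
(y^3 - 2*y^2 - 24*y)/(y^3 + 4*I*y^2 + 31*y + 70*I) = y*(y^2 - 2*y - 24)/(y^3 + 4*I*y^2 + 31*y + 70*I)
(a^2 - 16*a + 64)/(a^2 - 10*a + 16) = (a - 8)/(a - 2)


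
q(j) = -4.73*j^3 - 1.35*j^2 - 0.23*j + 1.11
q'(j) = -14.19*j^2 - 2.7*j - 0.23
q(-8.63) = 2942.69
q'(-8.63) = -1033.76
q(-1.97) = 32.49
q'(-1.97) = -49.98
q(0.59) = -0.47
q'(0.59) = -6.76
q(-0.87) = 3.40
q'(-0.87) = -8.62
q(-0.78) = 2.71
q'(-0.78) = -6.76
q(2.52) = -83.74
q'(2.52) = -97.15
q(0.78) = -2.14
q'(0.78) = -10.97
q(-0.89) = 3.58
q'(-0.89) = -9.07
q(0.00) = 1.11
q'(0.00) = -0.23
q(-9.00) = 3342.00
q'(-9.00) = -1125.32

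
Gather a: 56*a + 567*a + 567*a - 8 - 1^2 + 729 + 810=1190*a + 1530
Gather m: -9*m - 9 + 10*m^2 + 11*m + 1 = 10*m^2 + 2*m - 8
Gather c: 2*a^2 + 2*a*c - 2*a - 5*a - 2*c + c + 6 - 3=2*a^2 - 7*a + c*(2*a - 1) + 3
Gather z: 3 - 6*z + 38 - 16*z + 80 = 121 - 22*z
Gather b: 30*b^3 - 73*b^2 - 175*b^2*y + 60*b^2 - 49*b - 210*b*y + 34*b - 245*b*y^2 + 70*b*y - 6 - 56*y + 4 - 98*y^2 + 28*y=30*b^3 + b^2*(-175*y - 13) + b*(-245*y^2 - 140*y - 15) - 98*y^2 - 28*y - 2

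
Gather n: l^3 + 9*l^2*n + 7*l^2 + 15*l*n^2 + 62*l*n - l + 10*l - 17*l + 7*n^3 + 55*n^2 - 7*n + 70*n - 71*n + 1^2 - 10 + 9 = l^3 + 7*l^2 - 8*l + 7*n^3 + n^2*(15*l + 55) + n*(9*l^2 + 62*l - 8)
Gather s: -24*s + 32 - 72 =-24*s - 40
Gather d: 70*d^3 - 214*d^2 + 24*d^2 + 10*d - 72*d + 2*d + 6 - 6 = 70*d^3 - 190*d^2 - 60*d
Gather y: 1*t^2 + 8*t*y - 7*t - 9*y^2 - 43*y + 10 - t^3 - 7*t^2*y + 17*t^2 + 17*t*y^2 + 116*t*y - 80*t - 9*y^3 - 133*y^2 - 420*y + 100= -t^3 + 18*t^2 - 87*t - 9*y^3 + y^2*(17*t - 142) + y*(-7*t^2 + 124*t - 463) + 110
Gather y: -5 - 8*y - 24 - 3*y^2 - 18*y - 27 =-3*y^2 - 26*y - 56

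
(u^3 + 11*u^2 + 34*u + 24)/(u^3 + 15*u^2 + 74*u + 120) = (u + 1)/(u + 5)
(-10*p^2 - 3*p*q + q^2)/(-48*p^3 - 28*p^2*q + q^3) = (5*p - q)/(24*p^2 + 2*p*q - q^2)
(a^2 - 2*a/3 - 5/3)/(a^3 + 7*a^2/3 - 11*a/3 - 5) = 1/(a + 3)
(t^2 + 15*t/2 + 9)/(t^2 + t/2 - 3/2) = (t + 6)/(t - 1)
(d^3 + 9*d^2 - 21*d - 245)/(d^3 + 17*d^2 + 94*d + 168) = (d^2 + 2*d - 35)/(d^2 + 10*d + 24)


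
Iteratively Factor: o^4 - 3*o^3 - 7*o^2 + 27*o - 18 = (o - 3)*(o^3 - 7*o + 6) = (o - 3)*(o + 3)*(o^2 - 3*o + 2) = (o - 3)*(o - 1)*(o + 3)*(o - 2)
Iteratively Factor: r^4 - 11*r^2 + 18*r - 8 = (r - 1)*(r^3 + r^2 - 10*r + 8) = (r - 1)^2*(r^2 + 2*r - 8) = (r - 2)*(r - 1)^2*(r + 4)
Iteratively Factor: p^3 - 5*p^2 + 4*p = (p)*(p^2 - 5*p + 4) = p*(p - 1)*(p - 4)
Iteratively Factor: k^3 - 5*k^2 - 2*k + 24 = (k + 2)*(k^2 - 7*k + 12) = (k - 4)*(k + 2)*(k - 3)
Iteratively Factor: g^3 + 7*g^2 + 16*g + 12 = (g + 3)*(g^2 + 4*g + 4) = (g + 2)*(g + 3)*(g + 2)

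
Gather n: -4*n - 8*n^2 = -8*n^2 - 4*n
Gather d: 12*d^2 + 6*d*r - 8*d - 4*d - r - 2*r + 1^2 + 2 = 12*d^2 + d*(6*r - 12) - 3*r + 3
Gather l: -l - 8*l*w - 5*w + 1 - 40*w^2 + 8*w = l*(-8*w - 1) - 40*w^2 + 3*w + 1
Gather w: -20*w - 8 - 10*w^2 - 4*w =-10*w^2 - 24*w - 8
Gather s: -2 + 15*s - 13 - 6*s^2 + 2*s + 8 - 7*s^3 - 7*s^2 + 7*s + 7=-7*s^3 - 13*s^2 + 24*s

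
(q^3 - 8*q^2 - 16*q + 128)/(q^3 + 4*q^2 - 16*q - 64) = (q - 8)/(q + 4)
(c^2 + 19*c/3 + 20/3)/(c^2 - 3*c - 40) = (c + 4/3)/(c - 8)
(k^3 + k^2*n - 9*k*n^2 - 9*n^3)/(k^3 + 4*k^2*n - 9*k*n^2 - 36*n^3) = (k + n)/(k + 4*n)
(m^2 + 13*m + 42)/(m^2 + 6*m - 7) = (m + 6)/(m - 1)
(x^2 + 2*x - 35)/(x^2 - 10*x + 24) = (x^2 + 2*x - 35)/(x^2 - 10*x + 24)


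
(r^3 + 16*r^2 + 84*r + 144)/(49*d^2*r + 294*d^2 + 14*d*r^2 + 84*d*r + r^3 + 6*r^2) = (r^2 + 10*r + 24)/(49*d^2 + 14*d*r + r^2)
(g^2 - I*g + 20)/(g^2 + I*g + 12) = (g - 5*I)/(g - 3*I)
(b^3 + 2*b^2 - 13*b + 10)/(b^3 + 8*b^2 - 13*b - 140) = (b^2 - 3*b + 2)/(b^2 + 3*b - 28)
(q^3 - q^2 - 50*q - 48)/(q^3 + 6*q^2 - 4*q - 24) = (q^2 - 7*q - 8)/(q^2 - 4)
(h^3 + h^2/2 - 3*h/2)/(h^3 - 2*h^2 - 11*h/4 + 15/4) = 2*h/(2*h - 5)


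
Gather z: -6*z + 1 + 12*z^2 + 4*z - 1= 12*z^2 - 2*z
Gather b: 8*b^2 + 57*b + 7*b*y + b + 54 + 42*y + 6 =8*b^2 + b*(7*y + 58) + 42*y + 60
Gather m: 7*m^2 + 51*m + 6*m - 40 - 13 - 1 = 7*m^2 + 57*m - 54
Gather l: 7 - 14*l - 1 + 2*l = 6 - 12*l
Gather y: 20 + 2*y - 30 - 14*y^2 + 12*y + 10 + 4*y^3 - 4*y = 4*y^3 - 14*y^2 + 10*y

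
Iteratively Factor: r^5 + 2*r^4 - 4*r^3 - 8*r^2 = (r)*(r^4 + 2*r^3 - 4*r^2 - 8*r) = r*(r - 2)*(r^3 + 4*r^2 + 4*r) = r^2*(r - 2)*(r^2 + 4*r + 4) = r^2*(r - 2)*(r + 2)*(r + 2)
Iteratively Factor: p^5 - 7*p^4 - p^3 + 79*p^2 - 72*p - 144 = (p + 1)*(p^4 - 8*p^3 + 7*p^2 + 72*p - 144) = (p - 4)*(p + 1)*(p^3 - 4*p^2 - 9*p + 36) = (p - 4)*(p + 1)*(p + 3)*(p^2 - 7*p + 12) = (p - 4)*(p - 3)*(p + 1)*(p + 3)*(p - 4)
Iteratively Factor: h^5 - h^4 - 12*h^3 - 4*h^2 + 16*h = (h + 2)*(h^4 - 3*h^3 - 6*h^2 + 8*h) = (h - 1)*(h + 2)*(h^3 - 2*h^2 - 8*h) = (h - 1)*(h + 2)^2*(h^2 - 4*h) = (h - 4)*(h - 1)*(h + 2)^2*(h)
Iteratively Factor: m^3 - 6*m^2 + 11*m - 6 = (m - 2)*(m^2 - 4*m + 3) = (m - 3)*(m - 2)*(m - 1)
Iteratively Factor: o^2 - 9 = (o - 3)*(o + 3)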